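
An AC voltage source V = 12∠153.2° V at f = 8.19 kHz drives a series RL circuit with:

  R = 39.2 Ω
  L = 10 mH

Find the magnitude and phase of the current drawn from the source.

Step 1 — Angular frequency: ω = 2π·f = 2π·8190 = 5.146e+04 rad/s.
Step 2 — Component impedances:
  R: Z = R = 39.2 Ω
  L: Z = jωL = j·5.146e+04·0.01 = 0 + j514.6 Ω
Step 3 — Series combination: Z_total = R + L = 39.2 + j514.6 Ω = 516.1∠85.6° Ω.
Step 4 — Source phasor: V = 12∠153.2° V = -10.71 + j5.411 V.
Step 5 — Ohm's law: I = V / Z_total = (-10.71 + j5.411) / (39.2 + j514.6) = 0.008877 + j0.02149 A.
Step 6 — Convert to polar: |I| = 0.02325 A, ∠I = 67.6°.

I = 0.02325∠67.6° A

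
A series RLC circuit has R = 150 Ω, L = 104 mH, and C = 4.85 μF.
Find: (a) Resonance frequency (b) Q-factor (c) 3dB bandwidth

Step 1 — Resonance condition Im(Z)=0 gives ω₀ = 1/√(LC).
Step 2 — ω₀ = 1/√(0.104·4.85e-06) = 1408 rad/s.
Step 3 — f₀ = ω₀/(2π) = 224.1 Hz.
Step 4 — Series Q: Q = ω₀L/R = 1408·0.104/150 = 0.9762.
Step 5 — 3dB bandwidth: Δω = ω₀/Q = 1442 rad/s; BW = Δω/(2π) = 229.6 Hz.

(a) f₀ = 224.1 Hz  (b) Q = 0.9762  (c) BW = 229.6 Hz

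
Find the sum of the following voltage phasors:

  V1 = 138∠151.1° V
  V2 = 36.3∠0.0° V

Step 1 — Convert each phasor to rectangular form:
  V1 = 138·(cos(151.1°) + j·sin(151.1°)) = -120.8 + j66.69 V
  V2 = 36.3·(cos(0.0°) + j·sin(0.0°)) = 36.3 V
Step 2 — Sum components: V_total = -84.51 + j66.69 V.
Step 3 — Convert to polar: |V_total| = 107.7 V, ∠V_total = 141.7°.

V_total = 107.7∠141.7° V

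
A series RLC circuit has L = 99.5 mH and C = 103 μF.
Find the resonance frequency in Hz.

Step 1 — Resonance condition Im(Z)=0 gives ω₀ = 1/√(LC).
Step 2 — ω₀ = 1/√(0.0995·0.000103) = 312.4 rad/s.
Step 3 — f₀ = ω₀/(2π) = 49.72 Hz.

f₀ = 49.72 Hz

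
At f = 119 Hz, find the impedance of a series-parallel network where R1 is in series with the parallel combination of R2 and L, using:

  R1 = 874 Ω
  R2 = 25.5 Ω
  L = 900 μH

Step 1 — Angular frequency: ω = 2π·f = 2π·119 = 747.7 rad/s.
Step 2 — Component impedances:
  R1: Z = R = 874 Ω
  R2: Z = R = 25.5 Ω
  L: Z = jωL = j·747.7·0.0009 = 0 + j0.6729 Ω
Step 3 — Parallel branch: R2 || L = 1/(1/R2 + 1/L) = 0.01775 + j0.6725 Ω.
Step 4 — Series with R1: Z_total = R1 + (R2 || L) = 874 + j0.6725 Ω = 874∠0.0° Ω.

Z = 874 + j0.6725 Ω = 874∠0.0° Ω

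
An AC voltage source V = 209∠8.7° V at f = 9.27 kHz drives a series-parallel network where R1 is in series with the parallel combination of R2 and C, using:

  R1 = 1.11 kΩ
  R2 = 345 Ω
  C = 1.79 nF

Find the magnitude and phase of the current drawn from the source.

Step 1 — Angular frequency: ω = 2π·f = 2π·9270 = 5.825e+04 rad/s.
Step 2 — Component impedances:
  R1: Z = R = 1110 Ω
  R2: Z = R = 345 Ω
  C: Z = 1/(jωC) = -j/(ω·C) = 0 - j9592 Ω
Step 3 — Parallel branch: R2 || C = 1/(1/R2 + 1/C) = 344.6 - j12.39 Ω.
Step 4 — Series with R1: Z_total = R1 + (R2 || C) = 1455 - j12.39 Ω = 1455∠-0.5° Ω.
Step 5 — Source phasor: V = 209∠8.7° V = 206.6 + j31.61 V.
Step 6 — Ohm's law: I = V / Z_total = (206.6 + j31.61) / (1455 - j12.39) = 0.1418 + j0.02294 A.
Step 7 — Convert to polar: |I| = 0.1437 A, ∠I = 9.2°.

I = 0.1437∠9.2° A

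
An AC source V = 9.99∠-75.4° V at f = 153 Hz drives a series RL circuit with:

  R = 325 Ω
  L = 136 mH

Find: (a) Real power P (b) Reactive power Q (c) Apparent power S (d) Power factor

Step 1 — Angular frequency: ω = 2π·f = 2π·153 = 961.3 rad/s.
Step 2 — Component impedances:
  R: Z = R = 325 Ω
  L: Z = jωL = j·961.3·0.136 = 0 + j130.7 Ω
Step 3 — Series combination: Z_total = R + L = 325 + j130.7 Ω = 350.3∠21.9° Ω.
Step 4 — Source phasor: V = 9.99∠-75.4° V = 2.518 - j9.667 V.
Step 5 — Current: I = V / Z = -0.00363 - j0.02829 A = 0.02852∠-97.3° A.
Step 6 — Complex power: S = V·I* = 0.2643 + j0.1063 VA.
Step 7 — Real power: P = Re(S) = 0.2643 W.
Step 8 — Reactive power: Q = Im(S) = 0.1063 VAR.
Step 9 — Apparent power: |S| = 0.2849 VA.
Step 10 — Power factor: PF = P/|S| = 0.9277 (lagging).

(a) P = 0.2643 W  (b) Q = 0.1063 VAR  (c) S = 0.2849 VA  (d) PF = 0.9277 (lagging)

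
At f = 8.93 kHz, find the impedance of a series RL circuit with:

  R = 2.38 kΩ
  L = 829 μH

Step 1 — Angular frequency: ω = 2π·f = 2π·8930 = 5.611e+04 rad/s.
Step 2 — Component impedances:
  R: Z = R = 2380 Ω
  L: Z = jωL = j·5.611e+04·0.000829 = 0 + j46.51 Ω
Step 3 — Series combination: Z_total = R + L = 2380 + j46.51 Ω = 2380∠1.1° Ω.

Z = 2380 + j46.51 Ω = 2380∠1.1° Ω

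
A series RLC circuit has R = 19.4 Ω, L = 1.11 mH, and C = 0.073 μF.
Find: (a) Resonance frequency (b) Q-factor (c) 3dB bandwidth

Step 1 — Resonance condition Im(Z)=0 gives ω₀ = 1/√(LC).
Step 2 — ω₀ = 1/√(0.00111·7.3e-08) = 1.111e+05 rad/s.
Step 3 — f₀ = ω₀/(2π) = 1.768e+04 Hz.
Step 4 — Series Q: Q = ω₀L/R = 1.111e+05·0.00111/19.4 = 6.356.
Step 5 — 3dB bandwidth: Δω = ω₀/Q = 1.748e+04 rad/s; BW = Δω/(2π) = 2782 Hz.

(a) f₀ = 1.768e+04 Hz  (b) Q = 6.356  (c) BW = 2782 Hz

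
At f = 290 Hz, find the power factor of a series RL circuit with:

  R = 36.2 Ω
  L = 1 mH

Step 1 — Angular frequency: ω = 2π·f = 2π·290 = 1822 rad/s.
Step 2 — Component impedances:
  R: Z = R = 36.2 Ω
  L: Z = jωL = j·1822·0.001 = 0 + j1.822 Ω
Step 3 — Series combination: Z_total = R + L = 36.2 + j1.822 Ω = 36.25∠2.9° Ω.
Step 4 — Power factor: PF = cos(φ) = Re(Z)/|Z| = 36.2/36.246 = 0.9987.
Step 5 — Type: Im(Z) = 1.822 ⇒ lagging (phase φ = 2.9°).

PF = 0.9987 (lagging, φ = 2.9°)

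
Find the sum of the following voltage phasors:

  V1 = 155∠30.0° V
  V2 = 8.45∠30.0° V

Step 1 — Convert each phasor to rectangular form:
  V1 = 155·(cos(30.0°) + j·sin(30.0°)) = 134.2 + j77.5 V
  V2 = 8.45·(cos(30.0°) + j·sin(30.0°)) = 7.318 + j4.225 V
Step 2 — Sum components: V_total = 141.6 + j81.72 V.
Step 3 — Convert to polar: |V_total| = 163.5 V, ∠V_total = 30.0°.

V_total = 163.5∠30.0° V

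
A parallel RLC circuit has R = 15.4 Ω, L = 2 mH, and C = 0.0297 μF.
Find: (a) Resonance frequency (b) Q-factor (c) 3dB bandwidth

Step 1 — Resonance: ω₀ = 1/√(LC) = 1/√(0.002·2.97e-08) = 1.297e+05 rad/s.
Step 2 — f₀ = ω₀/(2π) = 2.065e+04 Hz.
Step 3 — Parallel Q: Q = R/(ω₀L) = 15.4/(1.297e+05·0.002) = 0.05934.
Step 4 — Bandwidth: Δω = ω₀/Q = 2.186e+06 rad/s; BW = Δω/(2π) = 3.48e+05 Hz.

(a) f₀ = 2.065e+04 Hz  (b) Q = 0.05934  (c) BW = 3.48e+05 Hz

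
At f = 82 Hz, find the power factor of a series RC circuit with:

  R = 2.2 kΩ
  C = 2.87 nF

Step 1 — Angular frequency: ω = 2π·f = 2π·82 = 515.2 rad/s.
Step 2 — Component impedances:
  R: Z = R = 2200 Ω
  C: Z = 1/(jωC) = -j/(ω·C) = 0 - j6.763e+05 Ω
Step 3 — Series combination: Z_total = R + C = 2200 - j6.763e+05 Ω = 6.763e+05∠-89.8° Ω.
Step 4 — Power factor: PF = cos(φ) = Re(Z)/|Z| = 2200/6.763e+05 = 0.003253.
Step 5 — Type: Im(Z) = -6.763e+05 ⇒ leading (phase φ = -89.8°).

PF = 0.003253 (leading, φ = -89.8°)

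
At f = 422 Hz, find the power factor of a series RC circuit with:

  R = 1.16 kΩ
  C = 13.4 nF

Step 1 — Angular frequency: ω = 2π·f = 2π·422 = 2652 rad/s.
Step 2 — Component impedances:
  R: Z = R = 1160 Ω
  C: Z = 1/(jωC) = -j/(ω·C) = 0 - j2.815e+04 Ω
Step 3 — Series combination: Z_total = R + C = 1160 - j2.815e+04 Ω = 2.817e+04∠-87.6° Ω.
Step 4 — Power factor: PF = cos(φ) = Re(Z)/|Z| = 1160/2.817e+04 = 0.04118.
Step 5 — Type: Im(Z) = -2.815e+04 ⇒ leading (phase φ = -87.6°).

PF = 0.04118 (leading, φ = -87.6°)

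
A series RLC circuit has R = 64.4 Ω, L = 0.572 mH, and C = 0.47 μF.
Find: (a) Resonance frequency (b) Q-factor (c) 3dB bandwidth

Step 1 — Resonance: ω₀ = 1/√(LC) = 1/√(0.000572·4.7e-07) = 6.099e+04 rad/s.
Step 2 — f₀ = ω₀/(2π) = 9707 Hz.
Step 3 — Series Q: Q = ω₀L/R = 6.099e+04·0.000572/64.4 = 0.5417.
Step 4 — Bandwidth: Δω = ω₀/Q = 1.126e+05 rad/s; BW = Δω/(2π) = 1.792e+04 Hz.

(a) f₀ = 9707 Hz  (b) Q = 0.5417  (c) BW = 1.792e+04 Hz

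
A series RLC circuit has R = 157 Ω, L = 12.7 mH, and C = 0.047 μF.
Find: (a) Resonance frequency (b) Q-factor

Step 1 — Resonance condition Im(Z)=0 gives ω₀ = 1/√(LC).
Step 2 — ω₀ = 1/√(0.0127·4.7e-08) = 4.093e+04 rad/s.
Step 3 — f₀ = ω₀/(2π) = 6514 Hz.
Step 4 — Series Q: Q = ω₀L/R = 4.093e+04·0.0127/157 = 3.311.

(a) f₀ = 6514 Hz  (b) Q = 3.311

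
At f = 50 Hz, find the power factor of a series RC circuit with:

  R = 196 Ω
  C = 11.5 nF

Step 1 — Angular frequency: ω = 2π·f = 2π·50 = 314.2 rad/s.
Step 2 — Component impedances:
  R: Z = R = 196 Ω
  C: Z = 1/(jωC) = -j/(ω·C) = 0 - j2.768e+05 Ω
Step 3 — Series combination: Z_total = R + C = 196 - j2.768e+05 Ω = 2.768e+05∠-90.0° Ω.
Step 4 — Power factor: PF = cos(φ) = Re(Z)/|Z| = 196/2.768e+05 = 0.0007081.
Step 5 — Type: Im(Z) = -2.768e+05 ⇒ leading (phase φ = -90.0°).

PF = 0.0007081 (leading, φ = -90.0°)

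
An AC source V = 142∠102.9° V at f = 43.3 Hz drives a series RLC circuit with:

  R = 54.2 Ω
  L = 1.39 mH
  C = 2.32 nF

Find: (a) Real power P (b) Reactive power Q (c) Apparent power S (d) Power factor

Step 1 — Angular frequency: ω = 2π·f = 2π·43.3 = 272.1 rad/s.
Step 2 — Component impedances:
  R: Z = R = 54.2 Ω
  L: Z = jωL = j·272.1·0.00139 = 0 + j0.3782 Ω
  C: Z = 1/(jωC) = -j/(ω·C) = 0 - j1.584e+06 Ω
Step 3 — Series combination: Z_total = R + L + C = 54.2 - j1.584e+06 Ω = 1.584e+06∠-90.0° Ω.
Step 4 — Source phasor: V = 142∠102.9° V = -31.7 + j138.4 V.
Step 5 — Current: I = V / Z = -8.737e-05 - j2.001e-05 A = 8.963e-05∠-167.1° A.
Step 6 — Complex power: S = V·I* = 4.354e-07 - j0.01273 VA.
Step 7 — Real power: P = Re(S) = 4.354e-07 W.
Step 8 — Reactive power: Q = Im(S) = -0.01273 VAR.
Step 9 — Apparent power: |S| = 0.01273 VA.
Step 10 — Power factor: PF = P/|S| = 3.421e-05 (leading).

(a) P = 4.354e-07 W  (b) Q = -0.01273 VAR  (c) S = 0.01273 VA  (d) PF = 3.421e-05 (leading)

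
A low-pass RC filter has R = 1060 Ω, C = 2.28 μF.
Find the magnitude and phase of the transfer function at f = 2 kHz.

Step 1 — Angular frequency: ω = 2π·2000 = 1.257e+04 rad/s.
Step 2 — Transfer function: H(jω) = 1/(1 + jωRC).
Step 3 — Denominator: 1 + jωRC = 1 + j·1.257e+04·1060·2.28e-06 = 1 + j30.37.
Step 4 — H = 0.001083 - j0.03289.
Step 5 — Magnitude: |H| = 0.03291 (-29.7 dB); phase: φ = -88.1°.

|H| = 0.03291 (-29.7 dB), φ = -88.1°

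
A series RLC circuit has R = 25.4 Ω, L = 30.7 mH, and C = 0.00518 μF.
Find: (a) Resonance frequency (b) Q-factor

Step 1 — Resonance condition Im(Z)=0 gives ω₀ = 1/√(LC).
Step 2 — ω₀ = 1/√(0.0307·5.18e-09) = 7.93e+04 rad/s.
Step 3 — f₀ = ω₀/(2π) = 1.262e+04 Hz.
Step 4 — Series Q: Q = ω₀L/R = 7.93e+04·0.0307/25.4 = 95.85.

(a) f₀ = 1.262e+04 Hz  (b) Q = 95.85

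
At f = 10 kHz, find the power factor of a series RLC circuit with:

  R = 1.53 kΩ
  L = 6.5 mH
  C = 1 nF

Step 1 — Angular frequency: ω = 2π·f = 2π·1e+04 = 6.283e+04 rad/s.
Step 2 — Component impedances:
  R: Z = R = 1530 Ω
  L: Z = jωL = j·6.283e+04·0.0065 = 0 + j408.4 Ω
  C: Z = 1/(jωC) = -j/(ω·C) = 0 - j1.592e+04 Ω
Step 3 — Series combination: Z_total = R + L + C = 1530 - j1.551e+04 Ω = 1.558e+04∠-84.4° Ω.
Step 4 — Power factor: PF = cos(φ) = Re(Z)/|Z| = 1530/15582 = 0.09819.
Step 5 — Type: Im(Z) = -1.551e+04 ⇒ leading (phase φ = -84.4°).

PF = 0.09819 (leading, φ = -84.4°)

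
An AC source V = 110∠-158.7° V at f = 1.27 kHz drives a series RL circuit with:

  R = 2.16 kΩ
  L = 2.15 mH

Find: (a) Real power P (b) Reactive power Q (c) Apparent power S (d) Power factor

Step 1 — Angular frequency: ω = 2π·f = 2π·1270 = 7980 rad/s.
Step 2 — Component impedances:
  R: Z = R = 2160 Ω
  L: Z = jωL = j·7980·0.00215 = 0 + j17.16 Ω
Step 3 — Series combination: Z_total = R + L = 2160 + j17.16 Ω = 2160∠0.5° Ω.
Step 4 — Source phasor: V = 110∠-158.7° V = -102.5 - j39.96 V.
Step 5 — Current: I = V / Z = -0.04759 - j0.01812 A = 0.05092∠-159.2° A.
Step 6 — Complex power: S = V·I* = 5.601 + j0.04449 VA.
Step 7 — Real power: P = Re(S) = 5.601 W.
Step 8 — Reactive power: Q = Im(S) = 0.04449 VAR.
Step 9 — Apparent power: |S| = 5.602 VA.
Step 10 — Power factor: PF = P/|S| = 1 (lagging).

(a) P = 5.601 W  (b) Q = 0.04449 VAR  (c) S = 5.602 VA  (d) PF = 1 (lagging)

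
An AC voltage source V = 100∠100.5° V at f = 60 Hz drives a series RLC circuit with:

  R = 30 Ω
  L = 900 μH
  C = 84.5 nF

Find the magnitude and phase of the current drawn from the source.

Step 1 — Angular frequency: ω = 2π·f = 2π·60 = 377 rad/s.
Step 2 — Component impedances:
  R: Z = R = 30 Ω
  L: Z = jωL = j·377·0.0009 = 0 + j0.3393 Ω
  C: Z = 1/(jωC) = -j/(ω·C) = 0 - j3.139e+04 Ω
Step 3 — Series combination: Z_total = R + L + C = 30 - j3.139e+04 Ω = 3.139e+04∠-89.9° Ω.
Step 4 — Source phasor: V = 100∠100.5° V = -18.22 + j98.33 V.
Step 5 — Ohm's law: I = V / Z_total = (-18.22 + j98.33) / (30 - j3.139e+04) = -0.003133 - j0.0005775 A.
Step 6 — Convert to polar: |I| = 0.003186 A, ∠I = -169.6°.

I = 0.003186∠-169.6° A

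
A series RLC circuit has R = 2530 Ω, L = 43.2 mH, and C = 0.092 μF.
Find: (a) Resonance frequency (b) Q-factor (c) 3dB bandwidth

Step 1 — Resonance: ω₀ = 1/√(LC) = 1/√(0.0432·9.2e-08) = 1.586e+04 rad/s.
Step 2 — f₀ = ω₀/(2π) = 2525 Hz.
Step 3 — Series Q: Q = ω₀L/R = 1.586e+04·0.0432/2530 = 0.2708.
Step 4 — Bandwidth: Δω = ω₀/Q = 5.856e+04 rad/s; BW = Δω/(2π) = 9321 Hz.

(a) f₀ = 2525 Hz  (b) Q = 0.2708  (c) BW = 9321 Hz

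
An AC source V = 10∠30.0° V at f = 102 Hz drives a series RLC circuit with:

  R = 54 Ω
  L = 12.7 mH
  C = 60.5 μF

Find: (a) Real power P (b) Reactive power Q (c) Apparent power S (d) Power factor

Step 1 — Angular frequency: ω = 2π·f = 2π·102 = 640.9 rad/s.
Step 2 — Component impedances:
  R: Z = R = 54 Ω
  L: Z = jωL = j·640.9·0.0127 = 0 + j8.139 Ω
  C: Z = 1/(jωC) = -j/(ω·C) = 0 - j25.79 Ω
Step 3 — Series combination: Z_total = R + L + C = 54 - j17.65 Ω = 56.81∠-18.1° Ω.
Step 4 — Source phasor: V = 10∠30.0° V = 8.66 + j5 V.
Step 5 — Current: I = V / Z = 0.1175 + j0.131 A = 0.176∠48.1° A.
Step 6 — Complex power: S = V·I* = 1.673 - j0.5469 VA.
Step 7 — Real power: P = Re(S) = 1.673 W.
Step 8 — Reactive power: Q = Im(S) = -0.5469 VAR.
Step 9 — Apparent power: |S| = 1.76 VA.
Step 10 — Power factor: PF = P/|S| = 0.9505 (leading).

(a) P = 1.673 W  (b) Q = -0.5469 VAR  (c) S = 1.76 VA  (d) PF = 0.9505 (leading)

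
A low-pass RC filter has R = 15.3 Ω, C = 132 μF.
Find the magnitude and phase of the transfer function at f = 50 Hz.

Step 1 — Angular frequency: ω = 2π·50 = 314.2 rad/s.
Step 2 — Transfer function: H(jω) = 1/(1 + jωRC).
Step 3 — Denominator: 1 + jωRC = 1 + j·314.2·15.3·0.000132 = 1 + j0.6345.
Step 4 — H = 0.713 - j0.4524.
Step 5 — Magnitude: |H| = 0.8444 (-1.5 dB); phase: φ = -32.4°.

|H| = 0.8444 (-1.5 dB), φ = -32.4°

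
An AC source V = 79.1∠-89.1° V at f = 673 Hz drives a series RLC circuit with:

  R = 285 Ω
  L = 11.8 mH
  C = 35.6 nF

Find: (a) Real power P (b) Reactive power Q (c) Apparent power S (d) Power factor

Step 1 — Angular frequency: ω = 2π·f = 2π·673 = 4229 rad/s.
Step 2 — Component impedances:
  R: Z = R = 285 Ω
  L: Z = jωL = j·4229·0.0118 = 0 + j49.9 Ω
  C: Z = 1/(jωC) = -j/(ω·C) = 0 - j6643 Ω
Step 3 — Series combination: Z_total = R + L + C = 285 - j6593 Ω = 6599∠-87.5° Ω.
Step 4 — Source phasor: V = 79.1∠-89.1° V = 1.242 - j79.09 V.
Step 5 — Current: I = V / Z = 0.01198 - j0.0003295 A = 0.01199∠-1.6° A.
Step 6 — Complex power: S = V·I* = 0.04095 - j0.9472 VA.
Step 7 — Real power: P = Re(S) = 0.04095 W.
Step 8 — Reactive power: Q = Im(S) = -0.9472 VAR.
Step 9 — Apparent power: |S| = 0.9481 VA.
Step 10 — Power factor: PF = P/|S| = 0.04319 (leading).

(a) P = 0.04095 W  (b) Q = -0.9472 VAR  (c) S = 0.9481 VA  (d) PF = 0.04319 (leading)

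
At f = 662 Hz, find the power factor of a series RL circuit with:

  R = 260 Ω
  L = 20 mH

Step 1 — Angular frequency: ω = 2π·f = 2π·662 = 4159 rad/s.
Step 2 — Component impedances:
  R: Z = R = 260 Ω
  L: Z = jωL = j·4159·0.02 = 0 + j83.19 Ω
Step 3 — Series combination: Z_total = R + L = 260 + j83.19 Ω = 273∠17.7° Ω.
Step 4 — Power factor: PF = cos(φ) = Re(Z)/|Z| = 260/273 = 0.9524.
Step 5 — Type: Im(Z) = 83.19 ⇒ lagging (phase φ = 17.7°).

PF = 0.9524 (lagging, φ = 17.7°)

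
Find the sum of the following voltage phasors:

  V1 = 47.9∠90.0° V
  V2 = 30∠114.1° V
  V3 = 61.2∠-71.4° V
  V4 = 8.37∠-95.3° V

Step 1 — Convert each phasor to rectangular form:
  V1 = 47.9·(cos(90.0°) + j·sin(90.0°)) = 0 + j47.9 V
  V2 = 30·(cos(114.1°) + j·sin(114.1°)) = -12.25 + j27.39 V
  V3 = 61.2·(cos(-71.4°) + j·sin(-71.4°)) = 19.52 - j58 V
  V4 = 8.37·(cos(-95.3°) + j·sin(-95.3°)) = -0.7731 - j8.334 V
Step 2 — Sum components: V_total = 6.497 + j8.947 V.
Step 3 — Convert to polar: |V_total| = 11.06 V, ∠V_total = 54.0°.

V_total = 11.06∠54.0° V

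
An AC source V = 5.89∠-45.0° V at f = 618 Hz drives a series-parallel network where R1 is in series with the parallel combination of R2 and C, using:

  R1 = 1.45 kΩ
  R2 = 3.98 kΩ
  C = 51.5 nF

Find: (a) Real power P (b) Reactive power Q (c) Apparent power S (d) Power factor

Step 1 — Angular frequency: ω = 2π·f = 2π·618 = 3883 rad/s.
Step 2 — Component impedances:
  R1: Z = R = 1450 Ω
  R2: Z = R = 3980 Ω
  C: Z = 1/(jωC) = -j/(ω·C) = 0 - j5001 Ω
Step 3 — Parallel branch: R2 || C = 1/(1/R2 + 1/C) = 2437 - j1939 Ω.
Step 4 — Series with R1: Z_total = R1 + (R2 || C) = 3887 - j1939 Ω = 4343∠-26.5° Ω.
Step 5 — Source phasor: V = 5.89∠-45.0° V = 4.165 - j4.165 V.
Step 6 — Current: I = V / Z = 0.001286 - j0.0004299 A = 0.001356∠-18.5° A.
Step 7 — Complex power: S = V·I* = 0.007147 - j0.003566 VA.
Step 8 — Real power: P = Re(S) = 0.007147 W.
Step 9 — Reactive power: Q = Im(S) = -0.003566 VAR.
Step 10 — Apparent power: |S| = 0.007987 VA.
Step 11 — Power factor: PF = P/|S| = 0.8948 (leading).

(a) P = 0.007147 W  (b) Q = -0.003566 VAR  (c) S = 0.007987 VA  (d) PF = 0.8948 (leading)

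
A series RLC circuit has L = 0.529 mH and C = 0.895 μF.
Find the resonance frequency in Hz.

Step 1 — Resonance condition Im(Z)=0 gives ω₀ = 1/√(LC).
Step 2 — ω₀ = 1/√(0.000529·8.95e-07) = 4.596e+04 rad/s.
Step 3 — f₀ = ω₀/(2π) = 7314 Hz.

f₀ = 7314 Hz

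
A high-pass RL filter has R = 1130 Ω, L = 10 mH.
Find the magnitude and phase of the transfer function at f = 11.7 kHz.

Step 1 — Angular frequency: ω = 2π·1.17e+04 = 7.351e+04 rad/s.
Step 2 — Transfer function: H(jω) = jωL/(R + jωL).
Step 3 — Numerator jωL = j·735.1; denominator R + jωL = 1130 + j735.1.
Step 4 — H = 0.2974 + j0.4571.
Step 5 — Magnitude: |H| = 0.5453 (-5.3 dB); phase: φ = 57.0°.

|H| = 0.5453 (-5.3 dB), φ = 57.0°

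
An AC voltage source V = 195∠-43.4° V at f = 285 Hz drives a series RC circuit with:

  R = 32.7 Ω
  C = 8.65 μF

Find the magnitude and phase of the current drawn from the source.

Step 1 — Angular frequency: ω = 2π·f = 2π·285 = 1791 rad/s.
Step 2 — Component impedances:
  R: Z = R = 32.7 Ω
  C: Z = 1/(jωC) = -j/(ω·C) = 0 - j64.56 Ω
Step 3 — Series combination: Z_total = R + C = 32.7 - j64.56 Ω = 72.37∠-63.1° Ω.
Step 4 — Source phasor: V = 195∠-43.4° V = 141.7 - j134 V.
Step 5 — Ohm's law: I = V / Z_total = (141.7 - j134) / (32.7 - j64.56) = 2.536 + j0.91 A.
Step 6 — Convert to polar: |I| = 2.695 A, ∠I = 19.7°.

I = 2.695∠19.7° A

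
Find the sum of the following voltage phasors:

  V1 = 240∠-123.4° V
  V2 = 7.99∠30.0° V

Step 1 — Convert each phasor to rectangular form:
  V1 = 240·(cos(-123.4°) + j·sin(-123.4°)) = -132.1 - j200.4 V
  V2 = 7.99·(cos(30.0°) + j·sin(30.0°)) = 6.92 + j3.995 V
Step 2 — Sum components: V_total = -125.2 - j196.4 V.
Step 3 — Convert to polar: |V_total| = 232.9 V, ∠V_total = -122.5°.

V_total = 232.9∠-122.5° V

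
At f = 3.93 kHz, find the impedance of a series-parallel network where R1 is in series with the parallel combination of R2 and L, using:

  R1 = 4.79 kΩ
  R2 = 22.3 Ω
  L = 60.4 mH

Step 1 — Angular frequency: ω = 2π·f = 2π·3930 = 2.469e+04 rad/s.
Step 2 — Component impedances:
  R1: Z = R = 4790 Ω
  R2: Z = R = 22.3 Ω
  L: Z = jωL = j·2.469e+04·0.0604 = 0 + j1491 Ω
Step 3 — Parallel branch: R2 || L = 1/(1/R2 + 1/L) = 22.3 + j0.3334 Ω.
Step 4 — Series with R1: Z_total = R1 + (R2 || L) = 4812 + j0.3334 Ω = 4812∠0.0° Ω.

Z = 4812 + j0.3334 Ω = 4812∠0.0° Ω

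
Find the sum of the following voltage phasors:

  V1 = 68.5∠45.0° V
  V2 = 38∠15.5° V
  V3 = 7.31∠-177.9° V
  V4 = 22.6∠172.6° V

Step 1 — Convert each phasor to rectangular form:
  V1 = 68.5·(cos(45.0°) + j·sin(45.0°)) = 48.44 + j48.44 V
  V2 = 38·(cos(15.5°) + j·sin(15.5°)) = 36.62 + j10.16 V
  V3 = 7.31·(cos(-177.9°) + j·sin(-177.9°)) = -7.305 - j0.2679 V
  V4 = 22.6·(cos(172.6°) + j·sin(172.6°)) = -22.41 + j2.911 V
Step 2 — Sum components: V_total = 55.34 + j61.23 V.
Step 3 — Convert to polar: |V_total| = 82.53 V, ∠V_total = 47.9°.

V_total = 82.53∠47.9° V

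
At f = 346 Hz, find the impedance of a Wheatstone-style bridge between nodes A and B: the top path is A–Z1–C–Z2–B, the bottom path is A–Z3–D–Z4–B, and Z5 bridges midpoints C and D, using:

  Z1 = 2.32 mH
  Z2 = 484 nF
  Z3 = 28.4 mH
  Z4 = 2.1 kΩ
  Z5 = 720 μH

Step 1 — Angular frequency: ω = 2π·f = 2π·346 = 2174 rad/s.
Step 2 — Component impedances:
  Z1: Z = jωL = j·2174·0.00232 = 0 + j5.044 Ω
  Z2: Z = 1/(jωC) = -j/(ω·C) = 0 - j950.4 Ω
  Z3: Z = jωL = j·2174·0.0284 = 0 + j61.74 Ω
  Z4: Z = R = 2100 Ω
  Z5: Z = jωL = j·2174·0.00072 = 0 + j1.565 Ω
Step 3 — Bridge requires nodal analysis (the Z5 bridge couples midpoints C and D, so the two paths cannot be reduced to a simple series/parallel combination). Setting node B to ground and injecting 1 A at node A, the 3-node admittance system at A, C, D solves to V_A = Z_AB = 357.1 - j784.4 Ω = 861.8∠-65.5° Ω.

Z = 357.1 - j784.4 Ω = 861.8∠-65.5° Ω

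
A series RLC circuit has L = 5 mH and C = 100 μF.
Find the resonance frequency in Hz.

Step 1 — Resonance condition Im(Z)=0 gives ω₀ = 1/√(LC).
Step 2 — ω₀ = 1/√(0.005·0.0001) = 1414 rad/s.
Step 3 — f₀ = ω₀/(2π) = 225.1 Hz.

f₀ = 225.1 Hz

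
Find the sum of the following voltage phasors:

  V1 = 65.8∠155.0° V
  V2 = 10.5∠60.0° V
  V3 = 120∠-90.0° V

Step 1 — Convert each phasor to rectangular form:
  V1 = 65.8·(cos(155.0°) + j·sin(155.0°)) = -59.64 + j27.81 V
  V2 = 10.5·(cos(60.0°) + j·sin(60.0°)) = 5.25 + j9.093 V
  V3 = 120·(cos(-90.0°) + j·sin(-90.0°)) = 0 - j120 V
Step 2 — Sum components: V_total = -54.39 - j83.1 V.
Step 3 — Convert to polar: |V_total| = 99.31 V, ∠V_total = -123.2°.

V_total = 99.31∠-123.2° V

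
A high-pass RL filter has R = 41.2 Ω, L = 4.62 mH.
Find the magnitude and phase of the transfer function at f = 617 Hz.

Step 1 — Angular frequency: ω = 2π·617 = 3877 rad/s.
Step 2 — Transfer function: H(jω) = jωL/(R + jωL).
Step 3 — Numerator jωL = j·17.91; denominator R + jωL = 41.2 + j17.91.
Step 4 — H = 0.1589 + j0.3656.
Step 5 — Magnitude: |H| = 0.3987 (-8.0 dB); phase: φ = 66.5°.

|H| = 0.3987 (-8.0 dB), φ = 66.5°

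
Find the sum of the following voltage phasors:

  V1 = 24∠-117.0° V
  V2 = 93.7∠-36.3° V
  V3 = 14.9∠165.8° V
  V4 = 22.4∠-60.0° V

Step 1 — Convert each phasor to rectangular form:
  V1 = 24·(cos(-117.0°) + j·sin(-117.0°)) = -10.9 - j21.38 V
  V2 = 93.7·(cos(-36.3°) + j·sin(-36.3°)) = 75.52 - j55.47 V
  V3 = 14.9·(cos(165.8°) + j·sin(165.8°)) = -14.44 + j3.655 V
  V4 = 22.4·(cos(-60.0°) + j·sin(-60.0°)) = 11.2 - j19.4 V
Step 2 — Sum components: V_total = 61.37 - j92.6 V.
Step 3 — Convert to polar: |V_total| = 111.1 V, ∠V_total = -56.5°.

V_total = 111.1∠-56.5° V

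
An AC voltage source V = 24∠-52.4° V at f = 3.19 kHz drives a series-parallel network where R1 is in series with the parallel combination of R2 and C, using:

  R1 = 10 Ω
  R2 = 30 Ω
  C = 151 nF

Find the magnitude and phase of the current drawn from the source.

Step 1 — Angular frequency: ω = 2π·f = 2π·3190 = 2.004e+04 rad/s.
Step 2 — Component impedances:
  R1: Z = R = 10 Ω
  R2: Z = R = 30 Ω
  C: Z = 1/(jωC) = -j/(ω·C) = 0 - j330.4 Ω
Step 3 — Parallel branch: R2 || C = 1/(1/R2 + 1/C) = 29.75 - j2.702 Ω.
Step 4 — Series with R1: Z_total = R1 + (R2 || C) = 39.75 - j2.702 Ω = 39.85∠-3.9° Ω.
Step 5 — Source phasor: V = 24∠-52.4° V = 14.64 - j19.01 V.
Step 6 — Ohm's law: I = V / Z_total = (14.64 - j19.01) / (39.75 - j2.702) = 0.399 - j0.4512 A.
Step 7 — Convert to polar: |I| = 0.6023 A, ∠I = -48.5°.

I = 0.6023∠-48.5° A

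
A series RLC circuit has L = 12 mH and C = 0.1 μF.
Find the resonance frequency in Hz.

Step 1 — Resonance condition Im(Z)=0 gives ω₀ = 1/√(LC).
Step 2 — ω₀ = 1/√(0.012·1e-07) = 2.887e+04 rad/s.
Step 3 — f₀ = ω₀/(2π) = 4594 Hz.

f₀ = 4594 Hz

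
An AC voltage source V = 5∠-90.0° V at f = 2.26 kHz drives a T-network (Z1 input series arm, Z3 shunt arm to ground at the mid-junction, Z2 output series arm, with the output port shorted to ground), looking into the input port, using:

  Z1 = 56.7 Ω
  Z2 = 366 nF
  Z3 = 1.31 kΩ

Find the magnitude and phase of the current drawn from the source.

Step 1 — Angular frequency: ω = 2π·f = 2π·2260 = 1.42e+04 rad/s.
Step 2 — Component impedances:
  Z1: Z = R = 56.7 Ω
  Z2: Z = 1/(jωC) = -j/(ω·C) = 0 - j192.4 Ω
  Z3: Z = R = 1310 Ω
Step 3 — With the output port shorted to ground, the output series arm Z2 runs from the junction to ground; the shunt arm Z3 also runs from the junction to ground. They appear in parallel: Z3 || Z2 = 27.66 - j188.3 Ω.
Step 4 — Series with input arm Z1: Z_in = Z1 + (Z3 || Z2) = 84.36 - j188.3 Ω = 206.4∠-65.9° Ω.
Step 5 — Source phasor: V = 5∠-90.0° V = 0 - j5 V.
Step 6 — Ohm's law: I = V / Z_total = (0 - j5) / (84.36 - j188.3) = 0.02211 - j0.009904 A.
Step 7 — Convert to polar: |I| = 0.02423 A, ∠I = -24.1°.

I = 0.02423∠-24.1° A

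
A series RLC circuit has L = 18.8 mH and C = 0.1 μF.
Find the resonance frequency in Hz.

Step 1 — Resonance condition Im(Z)=0 gives ω₀ = 1/√(LC).
Step 2 — ω₀ = 1/√(0.0188·1e-07) = 2.306e+04 rad/s.
Step 3 — f₀ = ω₀/(2π) = 3671 Hz.

f₀ = 3671 Hz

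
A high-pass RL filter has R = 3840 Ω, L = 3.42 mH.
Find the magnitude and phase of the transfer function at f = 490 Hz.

Step 1 — Angular frequency: ω = 2π·490 = 3079 rad/s.
Step 2 — Transfer function: H(jω) = jωL/(R + jωL).
Step 3 — Numerator jωL = j·10.53; denominator R + jωL = 3840 + j10.53.
Step 4 — H = 7.519e-06 + j0.002742.
Step 5 — Magnitude: |H| = 0.002742 (-51.2 dB); phase: φ = 89.8°.

|H| = 0.002742 (-51.2 dB), φ = 89.8°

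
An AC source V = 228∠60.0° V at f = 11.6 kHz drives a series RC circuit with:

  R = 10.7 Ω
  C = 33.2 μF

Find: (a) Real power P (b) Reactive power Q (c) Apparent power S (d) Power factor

Step 1 — Angular frequency: ω = 2π·f = 2π·1.16e+04 = 7.288e+04 rad/s.
Step 2 — Component impedances:
  R: Z = R = 10.7 Ω
  C: Z = 1/(jωC) = -j/(ω·C) = 0 - j0.4133 Ω
Step 3 — Series combination: Z_total = R + C = 10.7 - j0.4133 Ω = 10.71∠-2.2° Ω.
Step 4 — Source phasor: V = 228∠60.0° V = 114 + j197.5 V.
Step 5 — Current: I = V / Z = 9.927 + j18.84 A = 21.29∠62.2° A.
Step 6 — Complex power: S = V·I* = 4851 - j187.4 VA.
Step 7 — Real power: P = Re(S) = 4851 W.
Step 8 — Reactive power: Q = Im(S) = -187.4 VAR.
Step 9 — Apparent power: |S| = 4855 VA.
Step 10 — Power factor: PF = P/|S| = 0.9993 (leading).

(a) P = 4851 W  (b) Q = -187.4 VAR  (c) S = 4855 VA  (d) PF = 0.9993 (leading)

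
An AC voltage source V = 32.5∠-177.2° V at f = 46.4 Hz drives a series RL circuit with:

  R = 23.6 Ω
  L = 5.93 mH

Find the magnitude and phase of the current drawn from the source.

Step 1 — Angular frequency: ω = 2π·f = 2π·46.4 = 291.5 rad/s.
Step 2 — Component impedances:
  R: Z = R = 23.6 Ω
  L: Z = jωL = j·291.5·0.00593 = 0 + j1.729 Ω
Step 3 — Series combination: Z_total = R + L = 23.6 + j1.729 Ω = 23.66∠4.2° Ω.
Step 4 — Source phasor: V = 32.5∠-177.2° V = -32.46 - j1.588 V.
Step 5 — Ohm's law: I = V / Z_total = (-32.46 - j1.588) / (23.6 + j1.729) = -1.373 + j0.03331 A.
Step 6 — Convert to polar: |I| = 1.373 A, ∠I = 178.6°.

I = 1.373∠178.6° A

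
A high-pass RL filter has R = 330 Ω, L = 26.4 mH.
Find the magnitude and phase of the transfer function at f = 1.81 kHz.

Step 1 — Angular frequency: ω = 2π·1810 = 1.137e+04 rad/s.
Step 2 — Transfer function: H(jω) = jωL/(R + jωL).
Step 3 — Numerator jωL = j·300.2; denominator R + jωL = 330 + j300.2.
Step 4 — H = 0.4529 + j0.4978.
Step 5 — Magnitude: |H| = 0.673 (-3.4 dB); phase: φ = 47.7°.

|H| = 0.673 (-3.4 dB), φ = 47.7°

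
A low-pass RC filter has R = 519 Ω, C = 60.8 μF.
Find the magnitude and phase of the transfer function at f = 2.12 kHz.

Step 1 — Angular frequency: ω = 2π·2120 = 1.332e+04 rad/s.
Step 2 — Transfer function: H(jω) = 1/(1 + jωRC).
Step 3 — Denominator: 1 + jωRC = 1 + j·1.332e+04·519·6.08e-05 = 1 + j420.3.
Step 4 — H = 5.66e-06 - j0.002379.
Step 5 — Magnitude: |H| = 0.002379 (-52.5 dB); phase: φ = -89.9°.

|H| = 0.002379 (-52.5 dB), φ = -89.9°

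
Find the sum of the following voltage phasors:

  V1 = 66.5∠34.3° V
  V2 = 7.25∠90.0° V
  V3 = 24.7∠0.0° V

Step 1 — Convert each phasor to rectangular form:
  V1 = 66.5·(cos(34.3°) + j·sin(34.3°)) = 54.94 + j37.47 V
  V2 = 7.25·(cos(90.0°) + j·sin(90.0°)) = 0 + j7.25 V
  V3 = 24.7·(cos(0.0°) + j·sin(0.0°)) = 24.7 V
Step 2 — Sum components: V_total = 79.64 + j44.72 V.
Step 3 — Convert to polar: |V_total| = 91.34 V, ∠V_total = 29.3°.

V_total = 91.34∠29.3° V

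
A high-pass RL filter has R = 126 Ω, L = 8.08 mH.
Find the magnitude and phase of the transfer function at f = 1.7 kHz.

Step 1 — Angular frequency: ω = 2π·1700 = 1.068e+04 rad/s.
Step 2 — Transfer function: H(jω) = jωL/(R + jωL).
Step 3 — Numerator jωL = j·86.31; denominator R + jωL = 126 + j86.31.
Step 4 — H = 0.3193 + j0.4662.
Step 5 — Magnitude: |H| = 0.5651 (-5.0 dB); phase: φ = 55.6°.

|H| = 0.5651 (-5.0 dB), φ = 55.6°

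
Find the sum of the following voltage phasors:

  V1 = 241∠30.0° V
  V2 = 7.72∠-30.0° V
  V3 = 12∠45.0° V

Step 1 — Convert each phasor to rectangular form:
  V1 = 241·(cos(30.0°) + j·sin(30.0°)) = 208.7 + j120.5 V
  V2 = 7.72·(cos(-30.0°) + j·sin(-30.0°)) = 6.686 - j3.86 V
  V3 = 12·(cos(45.0°) + j·sin(45.0°)) = 8.485 + j8.485 V
Step 2 — Sum components: V_total = 223.9 + j125.1 V.
Step 3 — Convert to polar: |V_total| = 256.5 V, ∠V_total = 29.2°.

V_total = 256.5∠29.2° V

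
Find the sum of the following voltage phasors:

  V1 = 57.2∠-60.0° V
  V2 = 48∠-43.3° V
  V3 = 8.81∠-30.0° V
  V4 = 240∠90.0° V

Step 1 — Convert each phasor to rectangular form:
  V1 = 57.2·(cos(-60.0°) + j·sin(-60.0°)) = 28.6 - j49.54 V
  V2 = 48·(cos(-43.3°) + j·sin(-43.3°)) = 34.93 - j32.92 V
  V3 = 8.81·(cos(-30.0°) + j·sin(-30.0°)) = 7.63 - j4.405 V
  V4 = 240·(cos(90.0°) + j·sin(90.0°)) = 0 + j240 V
Step 2 — Sum components: V_total = 71.16 + j153.1 V.
Step 3 — Convert to polar: |V_total| = 168.9 V, ∠V_total = 65.1°.

V_total = 168.9∠65.1° V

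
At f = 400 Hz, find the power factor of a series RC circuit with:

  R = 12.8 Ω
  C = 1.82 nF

Step 1 — Angular frequency: ω = 2π·f = 2π·400 = 2513 rad/s.
Step 2 — Component impedances:
  R: Z = R = 12.8 Ω
  C: Z = 1/(jωC) = -j/(ω·C) = 0 - j2.186e+05 Ω
Step 3 — Series combination: Z_total = R + C = 12.8 - j2.186e+05 Ω = 2.186e+05∠-90.0° Ω.
Step 4 — Power factor: PF = cos(φ) = Re(Z)/|Z| = 12.8/2.186e+05 = 5.855e-05.
Step 5 — Type: Im(Z) = -2.186e+05 ⇒ leading (phase φ = -90.0°).

PF = 5.855e-05 (leading, φ = -90.0°)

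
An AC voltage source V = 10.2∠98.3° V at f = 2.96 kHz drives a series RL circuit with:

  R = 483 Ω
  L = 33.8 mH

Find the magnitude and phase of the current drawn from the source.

Step 1 — Angular frequency: ω = 2π·f = 2π·2960 = 1.86e+04 rad/s.
Step 2 — Component impedances:
  R: Z = R = 483 Ω
  L: Z = jωL = j·1.86e+04·0.0338 = 0 + j628.6 Ω
Step 3 — Series combination: Z_total = R + L = 483 + j628.6 Ω = 792.7∠52.5° Ω.
Step 4 — Source phasor: V = 10.2∠98.3° V = -1.472 + j10.09 V.
Step 5 — Ohm's law: I = V / Z_total = (-1.472 + j10.09) / (483 + j628.6) = 0.008964 + j0.00923 A.
Step 6 — Convert to polar: |I| = 0.01287 A, ∠I = 45.8°.

I = 0.01287∠45.8° A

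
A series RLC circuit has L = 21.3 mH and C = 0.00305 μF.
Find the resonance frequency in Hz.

Step 1 — Resonance condition Im(Z)=0 gives ω₀ = 1/√(LC).
Step 2 — ω₀ = 1/√(0.0213·3.05e-09) = 1.241e+05 rad/s.
Step 3 — f₀ = ω₀/(2π) = 1.975e+04 Hz.

f₀ = 1.975e+04 Hz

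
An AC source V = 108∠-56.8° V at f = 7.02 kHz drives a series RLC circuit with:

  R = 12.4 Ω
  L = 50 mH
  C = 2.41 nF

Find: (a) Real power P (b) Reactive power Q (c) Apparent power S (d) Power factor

Step 1 — Angular frequency: ω = 2π·f = 2π·7020 = 4.411e+04 rad/s.
Step 2 — Component impedances:
  R: Z = R = 12.4 Ω
  L: Z = jωL = j·4.411e+04·0.05 = 0 + j2205 Ω
  C: Z = 1/(jωC) = -j/(ω·C) = 0 - j9407 Ω
Step 3 — Series combination: Z_total = R + L + C = 12.4 - j7202 Ω = 7202∠-89.9° Ω.
Step 4 — Source phasor: V = 108∠-56.8° V = 59.14 - j90.37 V.
Step 5 — Current: I = V / Z = 0.01256 + j0.00819 A = 0.015∠33.1° A.
Step 6 — Complex power: S = V·I* = 0.002789 - j1.62 VA.
Step 7 — Real power: P = Re(S) = 0.002789 W.
Step 8 — Reactive power: Q = Im(S) = -1.62 VAR.
Step 9 — Apparent power: |S| = 1.62 VA.
Step 10 — Power factor: PF = P/|S| = 0.001722 (leading).

(a) P = 0.002789 W  (b) Q = -1.62 VAR  (c) S = 1.62 VA  (d) PF = 0.001722 (leading)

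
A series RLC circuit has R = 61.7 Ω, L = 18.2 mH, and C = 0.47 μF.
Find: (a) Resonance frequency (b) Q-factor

Step 1 — Resonance condition Im(Z)=0 gives ω₀ = 1/√(LC).
Step 2 — ω₀ = 1/√(0.0182·4.7e-07) = 1.081e+04 rad/s.
Step 3 — f₀ = ω₀/(2π) = 1721 Hz.
Step 4 — Series Q: Q = ω₀L/R = 1.081e+04·0.0182/61.7 = 3.189.

(a) f₀ = 1721 Hz  (b) Q = 3.189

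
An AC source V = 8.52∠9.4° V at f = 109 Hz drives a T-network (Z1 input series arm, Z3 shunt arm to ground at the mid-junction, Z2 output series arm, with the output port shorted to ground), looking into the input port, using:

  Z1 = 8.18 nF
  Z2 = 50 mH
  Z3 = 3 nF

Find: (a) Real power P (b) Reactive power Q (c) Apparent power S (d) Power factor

Step 1 — Angular frequency: ω = 2π·f = 2π·109 = 684.9 rad/s.
Step 2 — Component impedances:
  Z1: Z = 1/(jωC) = -j/(ω·C) = 0 - j1.785e+05 Ω
  Z2: Z = jωL = j·684.9·0.05 = 0 + j34.24 Ω
  Z3: Z = 1/(jωC) = -j/(ω·C) = 0 - j4.867e+05 Ω
Step 3 — With the output port shorted to ground, the output series arm Z2 runs from the junction to ground; the shunt arm Z3 also runs from the junction to ground. They appear in parallel: Z3 || Z2 = 0 + j34.25 Ω.
Step 4 — Series with input arm Z1: Z_in = Z1 + (Z3 || Z2) = 0 - j1.785e+05 Ω = 1.785e+05∠-90.0° Ω.
Step 5 — Source phasor: V = 8.52∠9.4° V = 8.406 + j1.392 V.
Step 6 — Current: I = V / Z = -7.797e-06 + j4.71e-05 A = 4.774e-05∠99.4° A.
Step 7 — Complex power: S = V·I* = 0 - j0.0004067 VA.
Step 8 — Real power: P = Re(S) = 0 W.
Step 9 — Reactive power: Q = Im(S) = -0.0004067 VAR.
Step 10 — Apparent power: |S| = 0.0004067 VA.
Step 11 — Power factor: PF = P/|S| = 0 (leading).

(a) P = 0 W  (b) Q = -0.0004067 VAR  (c) S = 0.0004067 VA  (d) PF = 0 (leading)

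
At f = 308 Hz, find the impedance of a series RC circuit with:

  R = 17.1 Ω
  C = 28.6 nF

Step 1 — Angular frequency: ω = 2π·f = 2π·308 = 1935 rad/s.
Step 2 — Component impedances:
  R: Z = R = 17.1 Ω
  C: Z = 1/(jωC) = -j/(ω·C) = 0 - j1.807e+04 Ω
Step 3 — Series combination: Z_total = R + C = 17.1 - j1.807e+04 Ω = 1.807e+04∠-89.9° Ω.

Z = 17.1 - j1.807e+04 Ω = 1.807e+04∠-89.9° Ω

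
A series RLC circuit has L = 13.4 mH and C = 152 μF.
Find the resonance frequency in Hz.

Step 1 — Resonance condition Im(Z)=0 gives ω₀ = 1/√(LC).
Step 2 — ω₀ = 1/√(0.0134·0.000152) = 700.7 rad/s.
Step 3 — f₀ = ω₀/(2π) = 111.5 Hz.

f₀ = 111.5 Hz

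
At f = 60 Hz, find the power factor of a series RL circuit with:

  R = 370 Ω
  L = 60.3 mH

Step 1 — Angular frequency: ω = 2π·f = 2π·60 = 377 rad/s.
Step 2 — Component impedances:
  R: Z = R = 370 Ω
  L: Z = jωL = j·377·0.0603 = 0 + j22.73 Ω
Step 3 — Series combination: Z_total = R + L = 370 + j22.73 Ω = 370.7∠3.5° Ω.
Step 4 — Power factor: PF = cos(φ) = Re(Z)/|Z| = 370/370.7 = 0.9981.
Step 5 — Type: Im(Z) = 22.73 ⇒ lagging (phase φ = 3.5°).

PF = 0.9981 (lagging, φ = 3.5°)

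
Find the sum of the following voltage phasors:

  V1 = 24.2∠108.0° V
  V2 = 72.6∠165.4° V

Step 1 — Convert each phasor to rectangular form:
  V1 = 24.2·(cos(108.0°) + j·sin(108.0°)) = -7.478 + j23.02 V
  V2 = 72.6·(cos(165.4°) + j·sin(165.4°)) = -70.26 + j18.3 V
Step 2 — Sum components: V_total = -77.73 + j41.32 V.
Step 3 — Convert to polar: |V_total| = 88.03 V, ∠V_total = 152.0°.

V_total = 88.03∠152.0° V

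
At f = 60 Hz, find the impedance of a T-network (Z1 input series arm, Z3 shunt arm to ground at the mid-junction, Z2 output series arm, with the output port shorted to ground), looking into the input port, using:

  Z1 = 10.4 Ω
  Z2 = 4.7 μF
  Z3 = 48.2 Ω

Step 1 — Angular frequency: ω = 2π·f = 2π·60 = 377 rad/s.
Step 2 — Component impedances:
  Z1: Z = R = 10.4 Ω
  Z2: Z = 1/(jωC) = -j/(ω·C) = 0 - j564.4 Ω
  Z3: Z = R = 48.2 Ω
Step 3 — With the output port shorted to ground, the output series arm Z2 runs from the junction to ground; the shunt arm Z3 also runs from the junction to ground. They appear in parallel: Z3 || Z2 = 47.85 - j4.087 Ω.
Step 4 — Series with input arm Z1: Z_in = Z1 + (Z3 || Z2) = 58.25 - j4.087 Ω = 58.39∠-4.0° Ω.

Z = 58.25 - j4.087 Ω = 58.39∠-4.0° Ω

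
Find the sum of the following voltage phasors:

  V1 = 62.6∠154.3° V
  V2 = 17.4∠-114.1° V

Step 1 — Convert each phasor to rectangular form:
  V1 = 62.6·(cos(154.3°) + j·sin(154.3°)) = -56.41 + j27.15 V
  V2 = 17.4·(cos(-114.1°) + j·sin(-114.1°)) = -7.105 - j15.88 V
Step 2 — Sum components: V_total = -63.51 + j11.26 V.
Step 3 — Convert to polar: |V_total| = 64.5 V, ∠V_total = 169.9°.

V_total = 64.5∠169.9° V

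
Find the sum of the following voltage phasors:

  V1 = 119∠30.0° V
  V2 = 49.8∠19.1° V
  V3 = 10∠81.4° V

Step 1 — Convert each phasor to rectangular form:
  V1 = 119·(cos(30.0°) + j·sin(30.0°)) = 103.1 + j59.5 V
  V2 = 49.8·(cos(19.1°) + j·sin(19.1°)) = 47.06 + j16.3 V
  V3 = 10·(cos(81.4°) + j·sin(81.4°)) = 1.495 + j9.888 V
Step 2 — Sum components: V_total = 151.6 + j85.68 V.
Step 3 — Convert to polar: |V_total| = 174.1 V, ∠V_total = 29.5°.

V_total = 174.1∠29.5° V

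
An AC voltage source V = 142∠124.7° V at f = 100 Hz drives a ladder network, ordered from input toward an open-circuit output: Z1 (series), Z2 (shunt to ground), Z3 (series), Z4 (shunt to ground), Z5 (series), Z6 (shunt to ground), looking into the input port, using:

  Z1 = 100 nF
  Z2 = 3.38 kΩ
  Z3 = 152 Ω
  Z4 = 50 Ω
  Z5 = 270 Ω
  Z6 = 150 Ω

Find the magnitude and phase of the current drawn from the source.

Step 1 — Angular frequency: ω = 2π·f = 2π·100 = 628.3 rad/s.
Step 2 — Component impedances:
  Z1: Z = 1/(jωC) = -j/(ω·C) = 0 - j1.592e+04 Ω
  Z2: Z = R = 3380 Ω
  Z3: Z = R = 152 Ω
  Z4: Z = R = 50 Ω
  Z5: Z = R = 270 Ω
  Z6: Z = R = 150 Ω
Step 3 — Ladder network (open output): work backward from the far end, alternating series and parallel combinations. Z_in = 185.9 - j1.592e+04 Ω = 1.592e+04∠-89.3° Ω.
Step 4 — Source phasor: V = 142∠124.7° V = -80.84 + j116.7 V.
Step 5 — Ohm's law: I = V / Z_total = (-80.84 + j116.7) / (185.9 - j1.592e+04) = -0.007394 - j0.004993 A.
Step 6 — Convert to polar: |I| = 0.008922 A, ∠I = -146.0°.

I = 0.008922∠-146.0° A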